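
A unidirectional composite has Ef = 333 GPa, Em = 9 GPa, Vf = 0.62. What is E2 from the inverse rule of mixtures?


1/E2 = Vf/Ef + (1-Vf)/Em = 0.62/333 + 0.38/9
E2 = 22.68 GPa

22.68 GPa


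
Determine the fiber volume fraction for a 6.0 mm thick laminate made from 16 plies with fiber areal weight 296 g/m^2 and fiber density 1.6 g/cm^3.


Vf = n * FAW / (rho_f * h * 1000) = 16 * 296 / (1.6 * 6.0 * 1000) = 0.4933

0.4933


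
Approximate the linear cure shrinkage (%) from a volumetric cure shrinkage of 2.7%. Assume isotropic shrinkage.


Linear shrinkage ≈ vol_shrink/3 = 2.7/3 = 0.9%

0.9%


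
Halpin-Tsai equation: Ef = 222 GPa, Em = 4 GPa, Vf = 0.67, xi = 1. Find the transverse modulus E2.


eta = (Ef/Em - 1)/(Ef/Em + xi) = (55.5 - 1)/(55.5 + 1) = 0.9646
E2 = Em*(1+xi*eta*Vf)/(1-eta*Vf) = 18.62 GPa

18.62 GPa


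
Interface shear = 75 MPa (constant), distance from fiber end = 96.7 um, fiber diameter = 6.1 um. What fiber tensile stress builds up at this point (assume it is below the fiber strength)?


Force balance: sigma_f * (pi*d^2/4) = tau * (pi*d) * x  ->  sigma_f = 4 * tau * x / d
sigma_f = 4 * 75 * 96.7 / 6.1 = 4755.7 MPa

4755.7 MPa


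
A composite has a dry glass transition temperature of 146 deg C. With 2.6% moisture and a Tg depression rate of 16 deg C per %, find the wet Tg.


Tg_wet = Tg_dry - k*moisture = 146 - 16*2.6 = 104.4 deg C

104.4 deg C


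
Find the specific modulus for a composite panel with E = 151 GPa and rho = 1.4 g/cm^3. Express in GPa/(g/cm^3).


Specific stiffness = E/rho = 151/1.4 = 107.9 GPa/(g/cm^3)

107.9 GPa/(g/cm^3)


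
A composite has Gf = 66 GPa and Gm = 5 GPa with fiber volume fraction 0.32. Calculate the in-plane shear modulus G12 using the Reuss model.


1/G12 = Vf/Gf + (1-Vf)/Gm = 0.32/66 + 0.68/5
G12 = 7.1 GPa

7.1 GPa


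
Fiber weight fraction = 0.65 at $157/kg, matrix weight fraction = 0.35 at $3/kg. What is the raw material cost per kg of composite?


Cost = cost_f*Wf + cost_m*Wm = 157*0.65 + 3*0.35 = $103.1/kg

$103.1/kg


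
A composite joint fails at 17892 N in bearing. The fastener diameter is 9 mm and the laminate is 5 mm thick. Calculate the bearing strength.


sigma_br = F/(d*h) = 17892/(9*5) = 397.6 MPa

397.6 MPa


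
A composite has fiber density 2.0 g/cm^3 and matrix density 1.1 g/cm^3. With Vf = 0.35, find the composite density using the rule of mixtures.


rho_c = rho_f*Vf + rho_m*(1-Vf) = 2.0*0.35 + 1.1*0.65 = 1.415 g/cm^3

1.415 g/cm^3


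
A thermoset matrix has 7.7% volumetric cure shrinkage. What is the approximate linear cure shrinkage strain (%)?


Linear shrinkage ≈ vol_shrink/3 = 7.7/3 = 2.567%

2.567%


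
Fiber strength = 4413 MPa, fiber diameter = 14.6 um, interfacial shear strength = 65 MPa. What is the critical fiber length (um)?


Lc = sigma_f * d / (2 * tau_i) = 4413 * 14.6 / (2 * 65) = 495.6 um

495.6 um


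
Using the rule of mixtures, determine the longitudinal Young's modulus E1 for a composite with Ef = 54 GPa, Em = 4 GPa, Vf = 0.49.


E1 = Ef*Vf + Em*(1-Vf) = 54*0.49 + 4*0.51 = 28.5 GPa

28.5 GPa


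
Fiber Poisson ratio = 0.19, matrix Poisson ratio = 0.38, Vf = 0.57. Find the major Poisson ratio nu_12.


nu_12 = nu_f*Vf + nu_m*(1-Vf) = 0.19*0.57 + 0.38*0.43 = 0.2717

0.2717


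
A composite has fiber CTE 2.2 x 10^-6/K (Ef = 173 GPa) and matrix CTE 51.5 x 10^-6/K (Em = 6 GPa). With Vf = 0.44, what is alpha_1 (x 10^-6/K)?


E1 = Ef*Vf + Em*(1-Vf) = 79.48
alpha_1 = (alpha_f*Ef*Vf + alpha_m*Em*(1-Vf))/E1 = 4.28 x 10^-6/K

4.28 x 10^-6/K


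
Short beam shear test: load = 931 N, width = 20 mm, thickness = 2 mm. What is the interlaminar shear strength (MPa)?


ILSS = 3F/(4bh) = 3*931/(4*20*2) = 17.46 MPa

17.46 MPa


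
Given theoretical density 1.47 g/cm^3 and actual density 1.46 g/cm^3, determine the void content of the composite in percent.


Void% = (rho_theo - rho_actual)/rho_theo * 100 = (1.47 - 1.46)/1.47 * 100 = 0.68%

0.68%


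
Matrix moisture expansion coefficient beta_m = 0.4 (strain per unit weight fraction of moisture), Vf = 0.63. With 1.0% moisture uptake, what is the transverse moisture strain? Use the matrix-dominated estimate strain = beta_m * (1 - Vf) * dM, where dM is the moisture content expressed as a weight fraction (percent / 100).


dM = 1.0/100 = 0.01
strain = beta_m * (1-Vf) * dM = 0.4 * 0.37 * 0.01 = 0.00148

0.00148


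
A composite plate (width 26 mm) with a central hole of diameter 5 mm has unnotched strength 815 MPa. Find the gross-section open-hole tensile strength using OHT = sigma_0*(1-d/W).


OHT = sigma_0*(1-d/W) = 815*(1-5/26) = 658.3 MPa

658.3 MPa


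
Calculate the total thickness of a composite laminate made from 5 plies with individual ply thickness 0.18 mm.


h = n * t_ply = 5 * 0.18 = 0.9 mm

0.9 mm


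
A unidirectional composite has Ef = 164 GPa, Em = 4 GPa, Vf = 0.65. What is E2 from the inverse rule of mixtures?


1/E2 = Vf/Ef + (1-Vf)/Em = 0.65/164 + 0.35/4
E2 = 10.93 GPa

10.93 GPa


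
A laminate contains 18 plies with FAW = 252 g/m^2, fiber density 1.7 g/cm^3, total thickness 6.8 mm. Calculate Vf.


Vf = n * FAW / (rho_f * h * 1000) = 18 * 252 / (1.7 * 6.8 * 1000) = 0.3924

0.3924


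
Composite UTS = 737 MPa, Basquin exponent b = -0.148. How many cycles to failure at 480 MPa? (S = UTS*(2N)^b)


N = 0.5 * (S/UTS)^(1/b) = 0.5 * (480/737)^(1/-0.148) = 9.0627 cycles

9.0627 cycles


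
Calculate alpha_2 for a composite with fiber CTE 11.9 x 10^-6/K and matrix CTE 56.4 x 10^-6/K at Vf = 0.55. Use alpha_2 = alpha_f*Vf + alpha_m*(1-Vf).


alpha_2 = alpha_f*Vf + alpha_m*(1-Vf) = 11.9*0.55 + 56.4*0.45 = 31.9 x 10^-6/K

31.9 x 10^-6/K


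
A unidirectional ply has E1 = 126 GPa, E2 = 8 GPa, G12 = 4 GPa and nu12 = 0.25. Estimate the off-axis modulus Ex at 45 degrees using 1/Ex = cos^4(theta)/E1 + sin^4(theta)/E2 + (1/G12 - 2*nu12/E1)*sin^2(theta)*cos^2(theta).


cos^4(45) = 0.25, sin^4(45) = 0.25, sin^2(45)*cos^2(45) = 0.25
1/G12 - 2*nu12/E1 = 1/4 - 2*0.25/126 = 0.246032 GPa^-1
1/Ex = 0.25/126 + 0.25/8 + 0.246032*0.25 = 0.0947421 GPa^-1
Ex = 10.55 GPa

10.55 GPa


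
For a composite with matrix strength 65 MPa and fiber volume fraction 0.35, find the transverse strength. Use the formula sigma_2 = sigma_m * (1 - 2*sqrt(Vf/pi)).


factor = 1 - 2*sqrt(0.35/pi) = 0.3324
sigma_2 = 65 * 0.3324 = 21.61 MPa

21.61 MPa


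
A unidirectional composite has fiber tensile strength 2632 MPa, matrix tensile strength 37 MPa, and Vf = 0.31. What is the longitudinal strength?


sigma_1 = sigma_f*Vf + sigma_m*(1-Vf) = 2632*0.31 + 37*0.69 = 841.5 MPa

841.5 MPa


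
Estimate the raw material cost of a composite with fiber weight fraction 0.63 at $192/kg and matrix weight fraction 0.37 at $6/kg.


Cost = cost_f*Wf + cost_m*Wm = 192*0.63 + 6*0.37 = $123.18/kg

$123.18/kg


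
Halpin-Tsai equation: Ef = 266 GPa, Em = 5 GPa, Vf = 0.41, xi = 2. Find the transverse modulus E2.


eta = (Ef/Em - 1)/(Ef/Em + xi) = (53.2 - 1)/(53.2 + 2) = 0.9457
E2 = Em*(1+xi*eta*Vf)/(1-eta*Vf) = 14.5 GPa

14.5 GPa


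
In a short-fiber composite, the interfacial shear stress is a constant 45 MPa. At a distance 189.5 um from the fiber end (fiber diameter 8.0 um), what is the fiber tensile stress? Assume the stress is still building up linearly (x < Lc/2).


Force balance: sigma_f * (pi*d^2/4) = tau * (pi*d) * x  ->  sigma_f = 4 * tau * x / d
sigma_f = 4 * 45 * 189.5 / 8.0 = 4263.8 MPa

4263.8 MPa


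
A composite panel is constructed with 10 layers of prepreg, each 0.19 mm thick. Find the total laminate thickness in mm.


h = n * t_ply = 10 * 0.19 = 1.9 mm

1.9 mm


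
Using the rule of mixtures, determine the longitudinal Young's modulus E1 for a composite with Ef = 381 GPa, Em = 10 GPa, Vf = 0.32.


E1 = Ef*Vf + Em*(1-Vf) = 381*0.32 + 10*0.68 = 128.72 GPa

128.72 GPa


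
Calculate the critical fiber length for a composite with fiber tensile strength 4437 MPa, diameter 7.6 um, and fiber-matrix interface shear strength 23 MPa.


Lc = sigma_f * d / (2 * tau_i) = 4437 * 7.6 / (2 * 23) = 733.1 um

733.1 um


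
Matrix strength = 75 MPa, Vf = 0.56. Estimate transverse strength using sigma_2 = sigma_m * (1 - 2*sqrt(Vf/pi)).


factor = 1 - 2*sqrt(0.56/pi) = 0.1556
sigma_2 = 75 * 0.1556 = 11.67 MPa

11.67 MPa


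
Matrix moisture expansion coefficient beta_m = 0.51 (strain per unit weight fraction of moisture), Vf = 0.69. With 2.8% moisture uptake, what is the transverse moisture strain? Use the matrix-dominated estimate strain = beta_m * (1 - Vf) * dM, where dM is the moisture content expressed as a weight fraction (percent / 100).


dM = 2.8/100 = 0.028
strain = beta_m * (1-Vf) * dM = 0.51 * 0.31 * 0.028 = 0.0044268

0.0044268


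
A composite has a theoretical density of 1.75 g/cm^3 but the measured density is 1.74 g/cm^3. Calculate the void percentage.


Void% = (rho_theo - rho_actual)/rho_theo * 100 = (1.75 - 1.74)/1.75 * 100 = 0.57%

0.57%


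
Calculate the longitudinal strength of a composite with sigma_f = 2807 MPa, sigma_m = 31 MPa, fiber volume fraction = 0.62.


sigma_1 = sigma_f*Vf + sigma_m*(1-Vf) = 2807*0.62 + 31*0.38 = 1752.1 MPa

1752.1 MPa


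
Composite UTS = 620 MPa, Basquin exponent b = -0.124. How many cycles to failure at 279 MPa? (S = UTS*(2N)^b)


N = 0.5 * (S/UTS)^(1/b) = 0.5 * (279/620)^(1/-0.124) = 313.0713 cycles

313.0713 cycles


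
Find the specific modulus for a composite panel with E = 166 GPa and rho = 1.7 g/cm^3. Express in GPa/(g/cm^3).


Specific stiffness = E/rho = 166/1.7 = 97.6 GPa/(g/cm^3)

97.6 GPa/(g/cm^3)


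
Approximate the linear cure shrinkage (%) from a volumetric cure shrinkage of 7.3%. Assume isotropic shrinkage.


Linear shrinkage ≈ vol_shrink/3 = 7.3/3 = 2.433%

2.433%


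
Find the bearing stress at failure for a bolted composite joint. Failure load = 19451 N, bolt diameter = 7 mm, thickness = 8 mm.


sigma_br = F/(d*h) = 19451/(7*8) = 347.3 MPa

347.3 MPa


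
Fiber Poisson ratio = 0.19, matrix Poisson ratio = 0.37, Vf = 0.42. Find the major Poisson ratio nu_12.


nu_12 = nu_f*Vf + nu_m*(1-Vf) = 0.19*0.42 + 0.37*0.58 = 0.2944

0.2944


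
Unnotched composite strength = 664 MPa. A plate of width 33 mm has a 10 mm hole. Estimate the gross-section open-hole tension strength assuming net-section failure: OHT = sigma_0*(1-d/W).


OHT = sigma_0*(1-d/W) = 664*(1-10/33) = 462.8 MPa

462.8 MPa


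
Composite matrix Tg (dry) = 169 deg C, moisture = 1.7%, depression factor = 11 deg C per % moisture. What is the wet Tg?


Tg_wet = Tg_dry - k*moisture = 169 - 11*1.7 = 150.3 deg C

150.3 deg C


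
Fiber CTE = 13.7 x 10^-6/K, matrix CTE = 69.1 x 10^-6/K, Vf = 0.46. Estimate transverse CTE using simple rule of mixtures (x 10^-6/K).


alpha_2 = alpha_f*Vf + alpha_m*(1-Vf) = 13.7*0.46 + 69.1*0.54 = 43.6 x 10^-6/K

43.6 x 10^-6/K


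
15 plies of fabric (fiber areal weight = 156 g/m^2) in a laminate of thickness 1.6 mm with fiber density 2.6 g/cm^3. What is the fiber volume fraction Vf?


Vf = n * FAW / (rho_f * h * 1000) = 15 * 156 / (2.6 * 1.6 * 1000) = 0.5625

0.5625


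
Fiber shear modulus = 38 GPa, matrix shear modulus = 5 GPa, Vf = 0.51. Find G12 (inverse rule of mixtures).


1/G12 = Vf/Gf + (1-Vf)/Gm = 0.51/38 + 0.49/5
G12 = 8.97 GPa

8.97 GPa


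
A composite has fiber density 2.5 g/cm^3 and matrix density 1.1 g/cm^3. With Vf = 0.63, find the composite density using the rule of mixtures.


rho_c = rho_f*Vf + rho_m*(1-Vf) = 2.5*0.63 + 1.1*0.37 = 1.982 g/cm^3

1.982 g/cm^3


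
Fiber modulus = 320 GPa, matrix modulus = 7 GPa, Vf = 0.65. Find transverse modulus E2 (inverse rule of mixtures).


1/E2 = Vf/Ef + (1-Vf)/Em = 0.65/320 + 0.35/7
E2 = 19.22 GPa

19.22 GPa


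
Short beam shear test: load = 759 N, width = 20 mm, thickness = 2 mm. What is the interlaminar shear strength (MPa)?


ILSS = 3F/(4bh) = 3*759/(4*20*2) = 14.23 MPa

14.23 MPa


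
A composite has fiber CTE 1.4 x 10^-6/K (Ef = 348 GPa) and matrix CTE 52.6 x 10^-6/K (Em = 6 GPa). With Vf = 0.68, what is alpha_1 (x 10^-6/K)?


E1 = Ef*Vf + Em*(1-Vf) = 238.56
alpha_1 = (alpha_f*Ef*Vf + alpha_m*Em*(1-Vf))/E1 = 1.81 x 10^-6/K

1.81 x 10^-6/K


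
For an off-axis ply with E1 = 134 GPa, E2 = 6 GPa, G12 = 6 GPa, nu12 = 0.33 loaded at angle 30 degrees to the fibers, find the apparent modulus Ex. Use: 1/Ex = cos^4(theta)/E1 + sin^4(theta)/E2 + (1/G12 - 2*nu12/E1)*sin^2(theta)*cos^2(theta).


cos^4(30) = 0.5625, sin^4(30) = 0.0625, sin^2(30)*cos^2(30) = 0.1875
1/G12 - 2*nu12/E1 = 1/6 - 2*0.33/134 = 0.161741 GPa^-1
1/Ex = 0.5625/134 + 0.0625/6 + 0.161741*0.1875 = 0.0449409 GPa^-1
Ex = 22.25 GPa

22.25 GPa


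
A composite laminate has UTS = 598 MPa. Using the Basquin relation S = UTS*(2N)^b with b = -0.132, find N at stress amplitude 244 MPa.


N = 0.5 * (S/UTS)^(1/b) = 0.5 * (244/598)^(1/-0.132) = 444.9369 cycles

444.9369 cycles


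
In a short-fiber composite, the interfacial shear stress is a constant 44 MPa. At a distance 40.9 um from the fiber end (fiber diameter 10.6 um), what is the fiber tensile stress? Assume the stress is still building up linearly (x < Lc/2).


Force balance: sigma_f * (pi*d^2/4) = tau * (pi*d) * x  ->  sigma_f = 4 * tau * x / d
sigma_f = 4 * 44 * 40.9 / 10.6 = 679.1 MPa

679.1 MPa


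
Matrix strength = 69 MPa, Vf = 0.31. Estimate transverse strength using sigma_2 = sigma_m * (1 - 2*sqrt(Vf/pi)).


factor = 1 - 2*sqrt(0.31/pi) = 0.3717
sigma_2 = 69 * 0.3717 = 25.65 MPa

25.65 MPa


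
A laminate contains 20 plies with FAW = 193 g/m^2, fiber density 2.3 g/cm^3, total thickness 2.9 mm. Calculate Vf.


Vf = n * FAW / (rho_f * h * 1000) = 20 * 193 / (2.3 * 2.9 * 1000) = 0.5787

0.5787


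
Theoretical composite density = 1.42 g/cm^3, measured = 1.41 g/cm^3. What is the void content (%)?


Void% = (rho_theo - rho_actual)/rho_theo * 100 = (1.42 - 1.41)/1.42 * 100 = 0.7%

0.7%


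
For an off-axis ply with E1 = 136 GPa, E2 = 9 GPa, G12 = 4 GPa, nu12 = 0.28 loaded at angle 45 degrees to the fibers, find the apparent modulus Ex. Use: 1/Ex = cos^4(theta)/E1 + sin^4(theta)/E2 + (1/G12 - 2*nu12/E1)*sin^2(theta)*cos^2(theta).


cos^4(45) = 0.25, sin^4(45) = 0.25, sin^2(45)*cos^2(45) = 0.25
1/G12 - 2*nu12/E1 = 1/4 - 2*0.28/136 = 0.245882 GPa^-1
1/Ex = 0.25/136 + 0.25/9 + 0.245882*0.25 = 0.0910866 GPa^-1
Ex = 10.98 GPa

10.98 GPa


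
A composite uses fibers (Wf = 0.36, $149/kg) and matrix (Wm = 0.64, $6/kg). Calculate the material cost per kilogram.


Cost = cost_f*Wf + cost_m*Wm = 149*0.36 + 6*0.64 = $57.48/kg

$57.48/kg


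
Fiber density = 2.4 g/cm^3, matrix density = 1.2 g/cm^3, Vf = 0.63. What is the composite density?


rho_c = rho_f*Vf + rho_m*(1-Vf) = 2.4*0.63 + 1.2*0.37 = 1.956 g/cm^3

1.956 g/cm^3


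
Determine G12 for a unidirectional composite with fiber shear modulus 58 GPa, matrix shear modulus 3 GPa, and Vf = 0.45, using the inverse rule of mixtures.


1/G12 = Vf/Gf + (1-Vf)/Gm = 0.45/58 + 0.55/3
G12 = 5.23 GPa

5.23 GPa


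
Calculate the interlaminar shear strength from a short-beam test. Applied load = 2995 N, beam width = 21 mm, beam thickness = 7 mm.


ILSS = 3F/(4bh) = 3*2995/(4*21*7) = 15.28 MPa

15.28 MPa


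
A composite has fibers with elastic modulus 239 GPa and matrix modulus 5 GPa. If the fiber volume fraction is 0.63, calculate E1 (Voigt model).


E1 = Ef*Vf + Em*(1-Vf) = 239*0.63 + 5*0.37 = 152.42 GPa

152.42 GPa


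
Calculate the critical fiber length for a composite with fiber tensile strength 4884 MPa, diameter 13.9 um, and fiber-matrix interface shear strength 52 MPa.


Lc = sigma_f * d / (2 * tau_i) = 4884 * 13.9 / (2 * 52) = 652.8 um

652.8 um


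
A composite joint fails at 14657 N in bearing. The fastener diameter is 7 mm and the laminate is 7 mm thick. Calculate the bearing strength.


sigma_br = F/(d*h) = 14657/(7*7) = 299.1 MPa

299.1 MPa


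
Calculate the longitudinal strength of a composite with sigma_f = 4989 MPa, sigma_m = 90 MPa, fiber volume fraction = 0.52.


sigma_1 = sigma_f*Vf + sigma_m*(1-Vf) = 4989*0.52 + 90*0.48 = 2637.5 MPa

2637.5 MPa


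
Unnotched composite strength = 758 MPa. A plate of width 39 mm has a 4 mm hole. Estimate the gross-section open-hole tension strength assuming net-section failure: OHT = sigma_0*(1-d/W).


OHT = sigma_0*(1-d/W) = 758*(1-4/39) = 680.3 MPa

680.3 MPa


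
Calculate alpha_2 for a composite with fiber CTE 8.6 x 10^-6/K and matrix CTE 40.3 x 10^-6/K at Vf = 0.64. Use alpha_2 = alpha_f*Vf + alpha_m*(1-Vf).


alpha_2 = alpha_f*Vf + alpha_m*(1-Vf) = 8.6*0.64 + 40.3*0.36 = 20.0 x 10^-6/K

20.0 x 10^-6/K


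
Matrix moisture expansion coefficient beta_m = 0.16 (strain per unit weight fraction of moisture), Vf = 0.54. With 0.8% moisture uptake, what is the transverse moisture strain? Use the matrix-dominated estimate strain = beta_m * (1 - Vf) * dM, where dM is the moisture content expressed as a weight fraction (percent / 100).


dM = 0.8/100 = 0.008
strain = beta_m * (1-Vf) * dM = 0.16 * 0.46 * 0.008 = 0.0005888

0.0005888


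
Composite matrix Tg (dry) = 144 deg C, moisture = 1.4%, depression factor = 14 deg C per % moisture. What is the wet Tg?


Tg_wet = Tg_dry - k*moisture = 144 - 14*1.4 = 124.4 deg C

124.4 deg C


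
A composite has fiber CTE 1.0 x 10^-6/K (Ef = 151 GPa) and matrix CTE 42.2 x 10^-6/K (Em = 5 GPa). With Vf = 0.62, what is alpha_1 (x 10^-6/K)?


E1 = Ef*Vf + Em*(1-Vf) = 95.52
alpha_1 = (alpha_f*Ef*Vf + alpha_m*Em*(1-Vf))/E1 = 1.82 x 10^-6/K

1.82 x 10^-6/K


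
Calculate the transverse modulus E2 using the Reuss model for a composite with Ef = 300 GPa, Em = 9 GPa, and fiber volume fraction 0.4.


1/E2 = Vf/Ef + (1-Vf)/Em = 0.4/300 + 0.6/9
E2 = 14.71 GPa

14.71 GPa


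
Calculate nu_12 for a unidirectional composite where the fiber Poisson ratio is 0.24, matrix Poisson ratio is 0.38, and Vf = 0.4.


nu_12 = nu_f*Vf + nu_m*(1-Vf) = 0.24*0.4 + 0.38*0.6 = 0.324

0.324


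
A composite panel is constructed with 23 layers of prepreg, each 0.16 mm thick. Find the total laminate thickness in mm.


h = n * t_ply = 23 * 0.16 = 3.68 mm

3.68 mm


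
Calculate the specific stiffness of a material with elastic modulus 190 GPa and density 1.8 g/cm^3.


Specific stiffness = E/rho = 190/1.8 = 105.6 GPa/(g/cm^3)

105.6 GPa/(g/cm^3)


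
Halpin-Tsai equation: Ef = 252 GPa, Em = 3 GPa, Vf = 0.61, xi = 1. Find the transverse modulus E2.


eta = (Ef/Em - 1)/(Ef/Em + xi) = (84.0 - 1)/(84.0 + 1) = 0.9765
E2 = Em*(1+xi*eta*Vf)/(1-eta*Vf) = 11.84 GPa

11.84 GPa


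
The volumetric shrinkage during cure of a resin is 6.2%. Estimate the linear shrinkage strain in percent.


Linear shrinkage ≈ vol_shrink/3 = 6.2/3 = 2.067%

2.067%


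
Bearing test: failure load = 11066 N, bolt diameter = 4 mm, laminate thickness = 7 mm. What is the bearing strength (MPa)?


sigma_br = F/(d*h) = 11066/(4*7) = 395.2 MPa

395.2 MPa


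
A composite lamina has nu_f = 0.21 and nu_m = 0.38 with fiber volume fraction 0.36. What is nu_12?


nu_12 = nu_f*Vf + nu_m*(1-Vf) = 0.21*0.36 + 0.38*0.64 = 0.3188

0.3188


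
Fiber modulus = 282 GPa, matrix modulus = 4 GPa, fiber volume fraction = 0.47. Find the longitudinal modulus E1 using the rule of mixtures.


E1 = Ef*Vf + Em*(1-Vf) = 282*0.47 + 4*0.53 = 134.66 GPa

134.66 GPa


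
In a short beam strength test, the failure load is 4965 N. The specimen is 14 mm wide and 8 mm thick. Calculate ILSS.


ILSS = 3F/(4bh) = 3*4965/(4*14*8) = 33.25 MPa

33.25 MPa


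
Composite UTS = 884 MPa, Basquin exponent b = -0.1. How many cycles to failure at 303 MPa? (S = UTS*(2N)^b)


N = 0.5 * (S/UTS)^(1/b) = 0.5 * (303/884)^(1/-0.1) = 22339.1359 cycles

22339.1359 cycles


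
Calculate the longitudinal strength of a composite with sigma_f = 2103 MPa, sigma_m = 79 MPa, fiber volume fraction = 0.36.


sigma_1 = sigma_f*Vf + sigma_m*(1-Vf) = 2103*0.36 + 79*0.64 = 807.6 MPa

807.6 MPa


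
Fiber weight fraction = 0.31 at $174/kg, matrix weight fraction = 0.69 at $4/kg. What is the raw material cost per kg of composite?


Cost = cost_f*Wf + cost_m*Wm = 174*0.31 + 4*0.69 = $56.7/kg

$56.7/kg


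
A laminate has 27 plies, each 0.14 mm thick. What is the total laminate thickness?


h = n * t_ply = 27 * 0.14 = 3.78 mm

3.78 mm


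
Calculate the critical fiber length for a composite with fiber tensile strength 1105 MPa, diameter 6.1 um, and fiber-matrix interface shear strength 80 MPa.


Lc = sigma_f * d / (2 * tau_i) = 1105 * 6.1 / (2 * 80) = 42.1 um

42.1 um


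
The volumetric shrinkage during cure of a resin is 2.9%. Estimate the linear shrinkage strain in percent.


Linear shrinkage ≈ vol_shrink/3 = 2.9/3 = 0.967%

0.967%


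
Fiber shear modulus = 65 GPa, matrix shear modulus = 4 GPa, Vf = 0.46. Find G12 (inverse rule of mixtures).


1/G12 = Vf/Gf + (1-Vf)/Gm = 0.46/65 + 0.54/4
G12 = 7.04 GPa

7.04 GPa


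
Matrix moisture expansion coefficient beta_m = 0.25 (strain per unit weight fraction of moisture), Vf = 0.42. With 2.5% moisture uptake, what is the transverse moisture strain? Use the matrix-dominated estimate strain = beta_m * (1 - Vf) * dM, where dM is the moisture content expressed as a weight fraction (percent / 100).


dM = 2.5/100 = 0.025
strain = beta_m * (1-Vf) * dM = 0.25 * 0.58 * 0.025 = 0.003625

0.003625


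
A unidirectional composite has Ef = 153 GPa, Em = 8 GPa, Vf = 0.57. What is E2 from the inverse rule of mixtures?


1/E2 = Vf/Ef + (1-Vf)/Em = 0.57/153 + 0.43/8
E2 = 17.4 GPa

17.4 GPa


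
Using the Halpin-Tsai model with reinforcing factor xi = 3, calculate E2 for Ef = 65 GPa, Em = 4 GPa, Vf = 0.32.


eta = (Ef/Em - 1)/(Ef/Em + xi) = (16.25 - 1)/(16.25 + 3) = 0.7922
E2 = Em*(1+xi*eta*Vf)/(1-eta*Vf) = 9.43 GPa

9.43 GPa


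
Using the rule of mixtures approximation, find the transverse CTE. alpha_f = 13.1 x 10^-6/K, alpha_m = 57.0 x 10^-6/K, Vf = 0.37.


alpha_2 = alpha_f*Vf + alpha_m*(1-Vf) = 13.1*0.37 + 57.0*0.63 = 40.8 x 10^-6/K

40.8 x 10^-6/K


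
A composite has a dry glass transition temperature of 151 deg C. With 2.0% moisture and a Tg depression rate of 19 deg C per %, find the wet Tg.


Tg_wet = Tg_dry - k*moisture = 151 - 19*2.0 = 113.0 deg C

113.0 deg C


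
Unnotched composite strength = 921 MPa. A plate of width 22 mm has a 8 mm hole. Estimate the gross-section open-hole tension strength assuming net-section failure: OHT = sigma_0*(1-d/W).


OHT = sigma_0*(1-d/W) = 921*(1-8/22) = 586.1 MPa

586.1 MPa


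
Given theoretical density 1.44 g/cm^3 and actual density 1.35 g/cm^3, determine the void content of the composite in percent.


Void% = (rho_theo - rho_actual)/rho_theo * 100 = (1.44 - 1.35)/1.44 * 100 = 6.25%

6.25%


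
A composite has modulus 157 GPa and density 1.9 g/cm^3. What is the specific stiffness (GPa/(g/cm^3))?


Specific stiffness = E/rho = 157/1.9 = 82.6 GPa/(g/cm^3)

82.6 GPa/(g/cm^3)


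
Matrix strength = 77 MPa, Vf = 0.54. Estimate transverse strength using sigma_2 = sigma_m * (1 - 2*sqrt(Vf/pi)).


factor = 1 - 2*sqrt(0.54/pi) = 0.1708
sigma_2 = 77 * 0.1708 = 13.15 MPa

13.15 MPa


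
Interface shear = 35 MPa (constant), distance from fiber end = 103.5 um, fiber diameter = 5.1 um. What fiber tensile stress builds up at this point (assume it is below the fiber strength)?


Force balance: sigma_f * (pi*d^2/4) = tau * (pi*d) * x  ->  sigma_f = 4 * tau * x / d
sigma_f = 4 * 35 * 103.5 / 5.1 = 2841.2 MPa

2841.2 MPa


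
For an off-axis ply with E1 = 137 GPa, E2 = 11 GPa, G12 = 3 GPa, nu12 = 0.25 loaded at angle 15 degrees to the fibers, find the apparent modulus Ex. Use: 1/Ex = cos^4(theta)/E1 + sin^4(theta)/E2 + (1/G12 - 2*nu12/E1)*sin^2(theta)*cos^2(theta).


cos^4(15) = 0.870513, sin^4(15) = 0.004487, sin^2(15)*cos^2(15) = 0.0625
1/G12 - 2*nu12/E1 = 1/3 - 2*0.25/137 = 0.329684 GPa^-1
1/Ex = 0.870513/137 + 0.004487/11 + 0.329684*0.0625 = 0.0273673 GPa^-1
Ex = 36.54 GPa

36.54 GPa


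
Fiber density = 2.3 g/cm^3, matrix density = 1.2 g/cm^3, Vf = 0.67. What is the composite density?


rho_c = rho_f*Vf + rho_m*(1-Vf) = 2.3*0.67 + 1.2*0.33 = 1.937 g/cm^3

1.937 g/cm^3


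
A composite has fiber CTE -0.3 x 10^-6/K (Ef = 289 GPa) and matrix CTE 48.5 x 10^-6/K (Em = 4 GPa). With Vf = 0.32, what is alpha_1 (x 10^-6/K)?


E1 = Ef*Vf + Em*(1-Vf) = 95.2
alpha_1 = (alpha_f*Ef*Vf + alpha_m*Em*(1-Vf))/E1 = 1.09 x 10^-6/K

1.09 x 10^-6/K


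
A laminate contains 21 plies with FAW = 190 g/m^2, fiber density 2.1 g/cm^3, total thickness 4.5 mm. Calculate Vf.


Vf = n * FAW / (rho_f * h * 1000) = 21 * 190 / (2.1 * 4.5 * 1000) = 0.4222

0.4222


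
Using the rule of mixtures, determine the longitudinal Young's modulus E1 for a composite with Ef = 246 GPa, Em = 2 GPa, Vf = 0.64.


E1 = Ef*Vf + Em*(1-Vf) = 246*0.64 + 2*0.36 = 158.16 GPa

158.16 GPa


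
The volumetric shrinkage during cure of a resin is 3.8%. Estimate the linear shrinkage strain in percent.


Linear shrinkage ≈ vol_shrink/3 = 3.8/3 = 1.267%

1.267%


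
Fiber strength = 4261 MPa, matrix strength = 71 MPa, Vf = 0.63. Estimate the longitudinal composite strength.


sigma_1 = sigma_f*Vf + sigma_m*(1-Vf) = 4261*0.63 + 71*0.37 = 2710.7 MPa

2710.7 MPa


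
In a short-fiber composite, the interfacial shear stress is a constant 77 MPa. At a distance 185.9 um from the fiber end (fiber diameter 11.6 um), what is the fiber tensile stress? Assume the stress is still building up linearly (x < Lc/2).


Force balance: sigma_f * (pi*d^2/4) = tau * (pi*d) * x  ->  sigma_f = 4 * tau * x / d
sigma_f = 4 * 77 * 185.9 / 11.6 = 4936.0 MPa

4936.0 MPa


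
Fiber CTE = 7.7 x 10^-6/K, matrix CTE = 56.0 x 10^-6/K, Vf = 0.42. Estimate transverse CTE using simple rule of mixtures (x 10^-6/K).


alpha_2 = alpha_f*Vf + alpha_m*(1-Vf) = 7.7*0.42 + 56.0*0.58 = 35.7 x 10^-6/K

35.7 x 10^-6/K


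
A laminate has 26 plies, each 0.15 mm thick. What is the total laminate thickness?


h = n * t_ply = 26 * 0.15 = 3.9 mm

3.9 mm


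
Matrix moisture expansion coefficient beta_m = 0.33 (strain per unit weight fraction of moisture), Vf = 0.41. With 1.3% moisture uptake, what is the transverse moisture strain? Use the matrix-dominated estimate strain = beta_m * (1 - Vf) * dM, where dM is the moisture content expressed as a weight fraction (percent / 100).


dM = 1.3/100 = 0.013
strain = beta_m * (1-Vf) * dM = 0.33 * 0.59 * 0.013 = 0.0025311

0.0025311


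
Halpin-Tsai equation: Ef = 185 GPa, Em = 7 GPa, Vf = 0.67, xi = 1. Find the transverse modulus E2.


eta = (Ef/Em - 1)/(Ef/Em + xi) = (26.4286 - 1)/(26.4286 + 1) = 0.9271
E2 = Em*(1+xi*eta*Vf)/(1-eta*Vf) = 29.95 GPa

29.95 GPa


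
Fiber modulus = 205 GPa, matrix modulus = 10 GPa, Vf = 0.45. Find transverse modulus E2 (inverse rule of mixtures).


1/E2 = Vf/Ef + (1-Vf)/Em = 0.45/205 + 0.55/10
E2 = 17.48 GPa

17.48 GPa


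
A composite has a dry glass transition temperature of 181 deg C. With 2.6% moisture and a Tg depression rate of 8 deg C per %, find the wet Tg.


Tg_wet = Tg_dry - k*moisture = 181 - 8*2.6 = 160.2 deg C

160.2 deg C


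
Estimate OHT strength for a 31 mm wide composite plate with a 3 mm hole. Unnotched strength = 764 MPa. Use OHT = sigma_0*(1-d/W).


OHT = sigma_0*(1-d/W) = 764*(1-3/31) = 690.1 MPa

690.1 MPa


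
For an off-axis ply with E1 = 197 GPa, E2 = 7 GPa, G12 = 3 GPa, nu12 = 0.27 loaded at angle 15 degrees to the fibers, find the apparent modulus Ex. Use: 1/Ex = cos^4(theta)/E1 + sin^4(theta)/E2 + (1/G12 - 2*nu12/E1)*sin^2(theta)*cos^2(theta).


cos^4(15) = 0.870513, sin^4(15) = 0.004487, sin^2(15)*cos^2(15) = 0.0625
1/G12 - 2*nu12/E1 = 1/3 - 2*0.27/197 = 0.330592 GPa^-1
1/Ex = 0.870513/197 + 0.004487/7 + 0.330592*0.0625 = 0.0257219 GPa^-1
Ex = 38.88 GPa

38.88 GPa


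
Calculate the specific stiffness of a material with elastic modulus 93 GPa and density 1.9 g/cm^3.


Specific stiffness = E/rho = 93/1.9 = 48.9 GPa/(g/cm^3)

48.9 GPa/(g/cm^3)


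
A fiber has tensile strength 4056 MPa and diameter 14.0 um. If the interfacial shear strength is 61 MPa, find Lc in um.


Lc = sigma_f * d / (2 * tau_i) = 4056 * 14.0 / (2 * 61) = 465.4 um

465.4 um


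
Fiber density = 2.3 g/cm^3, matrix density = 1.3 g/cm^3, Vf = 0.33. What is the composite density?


rho_c = rho_f*Vf + rho_m*(1-Vf) = 2.3*0.33 + 1.3*0.67 = 1.63 g/cm^3

1.63 g/cm^3


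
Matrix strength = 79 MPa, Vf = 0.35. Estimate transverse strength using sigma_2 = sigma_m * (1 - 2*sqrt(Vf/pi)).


factor = 1 - 2*sqrt(0.35/pi) = 0.3324
sigma_2 = 79 * 0.3324 = 26.26 MPa

26.26 MPa


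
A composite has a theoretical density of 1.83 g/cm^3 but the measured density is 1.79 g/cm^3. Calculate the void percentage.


Void% = (rho_theo - rho_actual)/rho_theo * 100 = (1.83 - 1.79)/1.83 * 100 = 2.19%

2.19%


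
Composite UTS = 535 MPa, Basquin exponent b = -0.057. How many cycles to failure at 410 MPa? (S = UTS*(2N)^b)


N = 0.5 * (S/UTS)^(1/b) = 0.5 * (410/535)^(1/-0.057) = 53.2737 cycles

53.2737 cycles


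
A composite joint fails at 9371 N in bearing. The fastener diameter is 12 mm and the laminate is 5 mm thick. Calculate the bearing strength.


sigma_br = F/(d*h) = 9371/(12*5) = 156.2 MPa

156.2 MPa


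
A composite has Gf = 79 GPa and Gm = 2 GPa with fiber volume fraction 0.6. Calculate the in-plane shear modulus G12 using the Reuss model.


1/G12 = Vf/Gf + (1-Vf)/Gm = 0.6/79 + 0.4/2
G12 = 4.82 GPa

4.82 GPa


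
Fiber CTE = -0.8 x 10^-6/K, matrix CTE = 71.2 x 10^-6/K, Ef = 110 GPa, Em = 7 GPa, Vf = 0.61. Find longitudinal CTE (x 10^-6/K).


E1 = Ef*Vf + Em*(1-Vf) = 69.83
alpha_1 = (alpha_f*Ef*Vf + alpha_m*Em*(1-Vf))/E1 = 2.01 x 10^-6/K

2.01 x 10^-6/K


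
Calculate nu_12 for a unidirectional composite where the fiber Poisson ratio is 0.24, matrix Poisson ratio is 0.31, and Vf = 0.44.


nu_12 = nu_f*Vf + nu_m*(1-Vf) = 0.24*0.44 + 0.31*0.56 = 0.2792

0.2792


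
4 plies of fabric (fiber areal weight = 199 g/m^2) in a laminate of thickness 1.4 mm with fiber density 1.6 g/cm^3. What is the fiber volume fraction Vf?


Vf = n * FAW / (rho_f * h * 1000) = 4 * 199 / (1.6 * 1.4 * 1000) = 0.3554

0.3554


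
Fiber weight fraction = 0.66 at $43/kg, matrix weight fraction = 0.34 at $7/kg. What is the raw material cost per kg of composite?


Cost = cost_f*Wf + cost_m*Wm = 43*0.66 + 7*0.34 = $30.76/kg

$30.76/kg


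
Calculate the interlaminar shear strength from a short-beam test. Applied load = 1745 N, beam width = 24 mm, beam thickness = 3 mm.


ILSS = 3F/(4bh) = 3*1745/(4*24*3) = 18.18 MPa

18.18 MPa


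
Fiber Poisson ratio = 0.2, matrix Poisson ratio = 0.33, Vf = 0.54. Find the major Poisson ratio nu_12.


nu_12 = nu_f*Vf + nu_m*(1-Vf) = 0.2*0.54 + 0.33*0.46 = 0.2598

0.2598


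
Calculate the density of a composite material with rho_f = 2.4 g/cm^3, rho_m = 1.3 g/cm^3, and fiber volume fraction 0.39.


rho_c = rho_f*Vf + rho_m*(1-Vf) = 2.4*0.39 + 1.3*0.61 = 1.729 g/cm^3

1.729 g/cm^3


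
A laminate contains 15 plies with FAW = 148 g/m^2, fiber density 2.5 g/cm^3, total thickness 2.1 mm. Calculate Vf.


Vf = n * FAW / (rho_f * h * 1000) = 15 * 148 / (2.5 * 2.1 * 1000) = 0.4229

0.4229


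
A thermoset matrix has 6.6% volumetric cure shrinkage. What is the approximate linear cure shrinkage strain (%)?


Linear shrinkage ≈ vol_shrink/3 = 6.6/3 = 2.2%

2.2%


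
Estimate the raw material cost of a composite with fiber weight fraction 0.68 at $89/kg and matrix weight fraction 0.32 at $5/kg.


Cost = cost_f*Wf + cost_m*Wm = 89*0.68 + 5*0.32 = $62.12/kg

$62.12/kg


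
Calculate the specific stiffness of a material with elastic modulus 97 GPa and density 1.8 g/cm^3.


Specific stiffness = E/rho = 97/1.8 = 53.9 GPa/(g/cm^3)

53.9 GPa/(g/cm^3)


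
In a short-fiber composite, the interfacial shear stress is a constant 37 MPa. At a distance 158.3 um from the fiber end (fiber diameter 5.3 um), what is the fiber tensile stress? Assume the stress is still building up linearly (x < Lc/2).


Force balance: sigma_f * (pi*d^2/4) = tau * (pi*d) * x  ->  sigma_f = 4 * tau * x / d
sigma_f = 4 * 37 * 158.3 / 5.3 = 4420.5 MPa

4420.5 MPa


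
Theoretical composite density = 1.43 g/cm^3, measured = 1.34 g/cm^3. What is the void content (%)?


Void% = (rho_theo - rho_actual)/rho_theo * 100 = (1.43 - 1.34)/1.43 * 100 = 6.29%

6.29%


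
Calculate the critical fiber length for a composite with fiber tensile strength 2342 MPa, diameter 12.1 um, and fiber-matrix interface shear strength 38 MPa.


Lc = sigma_f * d / (2 * tau_i) = 2342 * 12.1 / (2 * 38) = 372.9 um

372.9 um


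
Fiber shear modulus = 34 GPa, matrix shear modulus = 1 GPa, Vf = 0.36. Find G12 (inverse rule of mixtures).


1/G12 = Vf/Gf + (1-Vf)/Gm = 0.36/34 + 0.64/1
G12 = 1.54 GPa

1.54 GPa


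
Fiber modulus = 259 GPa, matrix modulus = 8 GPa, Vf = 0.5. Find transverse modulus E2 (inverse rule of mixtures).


1/E2 = Vf/Ef + (1-Vf)/Em = 0.5/259 + 0.5/8
E2 = 15.52 GPa

15.52 GPa


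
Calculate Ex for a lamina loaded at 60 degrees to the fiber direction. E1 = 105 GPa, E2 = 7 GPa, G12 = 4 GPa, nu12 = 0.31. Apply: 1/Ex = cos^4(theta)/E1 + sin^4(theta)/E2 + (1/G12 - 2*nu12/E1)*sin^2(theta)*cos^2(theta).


cos^4(60) = 0.0625, sin^4(60) = 0.5625, sin^2(60)*cos^2(60) = 0.1875
1/G12 - 2*nu12/E1 = 1/4 - 2*0.31/105 = 0.244095 GPa^-1
1/Ex = 0.0625/105 + 0.5625/7 + 0.244095*0.1875 = 0.1267202 GPa^-1
Ex = 7.89 GPa

7.89 GPa


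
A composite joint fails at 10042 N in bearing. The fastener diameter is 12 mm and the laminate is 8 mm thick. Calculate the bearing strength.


sigma_br = F/(d*h) = 10042/(12*8) = 104.6 MPa

104.6 MPa


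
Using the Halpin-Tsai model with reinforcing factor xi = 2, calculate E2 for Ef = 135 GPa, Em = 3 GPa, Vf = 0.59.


eta = (Ef/Em - 1)/(Ef/Em + xi) = (45.0 - 1)/(45.0 + 2) = 0.9362
E2 = Em*(1+xi*eta*Vf)/(1-eta*Vf) = 14.1 GPa

14.1 GPa


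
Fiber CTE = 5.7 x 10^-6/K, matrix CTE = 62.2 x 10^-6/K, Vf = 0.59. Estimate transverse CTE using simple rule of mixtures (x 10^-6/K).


alpha_2 = alpha_f*Vf + alpha_m*(1-Vf) = 5.7*0.59 + 62.2*0.41 = 28.9 x 10^-6/K

28.9 x 10^-6/K


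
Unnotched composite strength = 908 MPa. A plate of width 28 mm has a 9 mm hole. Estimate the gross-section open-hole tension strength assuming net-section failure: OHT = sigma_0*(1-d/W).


OHT = sigma_0*(1-d/W) = 908*(1-9/28) = 616.1 MPa

616.1 MPa


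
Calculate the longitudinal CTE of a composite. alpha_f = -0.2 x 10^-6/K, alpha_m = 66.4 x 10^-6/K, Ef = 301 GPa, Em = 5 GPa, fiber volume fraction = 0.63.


E1 = Ef*Vf + Em*(1-Vf) = 191.48
alpha_1 = (alpha_f*Ef*Vf + alpha_m*Em*(1-Vf))/E1 = 0.44 x 10^-6/K

0.44 x 10^-6/K


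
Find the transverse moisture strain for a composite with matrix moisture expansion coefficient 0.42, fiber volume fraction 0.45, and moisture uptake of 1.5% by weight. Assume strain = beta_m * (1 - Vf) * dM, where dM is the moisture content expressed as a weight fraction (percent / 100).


dM = 1.5/100 = 0.015
strain = beta_m * (1-Vf) * dM = 0.42 * 0.55 * 0.015 = 0.003465

0.003465


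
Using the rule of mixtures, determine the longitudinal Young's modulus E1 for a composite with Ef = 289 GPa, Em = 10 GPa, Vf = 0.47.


E1 = Ef*Vf + Em*(1-Vf) = 289*0.47 + 10*0.53 = 141.13 GPa

141.13 GPa


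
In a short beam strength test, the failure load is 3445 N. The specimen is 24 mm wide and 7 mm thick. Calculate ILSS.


ILSS = 3F/(4bh) = 3*3445/(4*24*7) = 15.38 MPa

15.38 MPa


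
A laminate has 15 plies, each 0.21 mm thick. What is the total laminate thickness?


h = n * t_ply = 15 * 0.21 = 3.15 mm

3.15 mm


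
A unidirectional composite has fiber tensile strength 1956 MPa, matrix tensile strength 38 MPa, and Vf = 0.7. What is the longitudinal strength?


sigma_1 = sigma_f*Vf + sigma_m*(1-Vf) = 1956*0.7 + 38*0.3 = 1380.6 MPa

1380.6 MPa


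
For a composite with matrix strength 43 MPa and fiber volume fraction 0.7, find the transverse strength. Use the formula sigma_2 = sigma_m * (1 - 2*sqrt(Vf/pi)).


factor = 1 - 2*sqrt(0.7/pi) = 0.0559
sigma_2 = 43 * 0.0559 = 2.41 MPa

2.41 MPa


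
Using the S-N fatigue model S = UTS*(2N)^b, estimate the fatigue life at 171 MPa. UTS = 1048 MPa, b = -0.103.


N = 0.5 * (S/UTS)^(1/b) = 0.5 * (171/1048)^(1/-0.103) = 2.2044e+07 cycles

2.2044e+07 cycles


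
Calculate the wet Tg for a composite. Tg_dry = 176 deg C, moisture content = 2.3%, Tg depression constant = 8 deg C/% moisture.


Tg_wet = Tg_dry - k*moisture = 176 - 8*2.3 = 157.6 deg C

157.6 deg C


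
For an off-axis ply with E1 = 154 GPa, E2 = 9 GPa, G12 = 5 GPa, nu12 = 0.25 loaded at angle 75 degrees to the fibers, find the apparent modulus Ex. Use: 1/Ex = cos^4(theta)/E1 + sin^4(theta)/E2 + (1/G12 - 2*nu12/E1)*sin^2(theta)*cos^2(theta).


cos^4(75) = 0.004487, sin^4(75) = 0.870513, sin^2(75)*cos^2(75) = 0.0625
1/G12 - 2*nu12/E1 = 1/5 - 2*0.25/154 = 0.196753 GPa^-1
1/Ex = 0.004487/154 + 0.870513/9 + 0.196753*0.0625 = 0.1090499 GPa^-1
Ex = 9.17 GPa

9.17 GPa


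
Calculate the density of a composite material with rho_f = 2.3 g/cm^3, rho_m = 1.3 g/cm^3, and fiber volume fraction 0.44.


rho_c = rho_f*Vf + rho_m*(1-Vf) = 2.3*0.44 + 1.3*0.56 = 1.74 g/cm^3

1.74 g/cm^3


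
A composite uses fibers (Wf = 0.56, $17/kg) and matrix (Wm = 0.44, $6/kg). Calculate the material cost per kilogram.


Cost = cost_f*Wf + cost_m*Wm = 17*0.56 + 6*0.44 = $12.16/kg

$12.16/kg


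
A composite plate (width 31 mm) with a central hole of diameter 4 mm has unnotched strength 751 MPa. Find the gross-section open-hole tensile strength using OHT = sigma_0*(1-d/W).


OHT = sigma_0*(1-d/W) = 751*(1-4/31) = 654.1 MPa

654.1 MPa


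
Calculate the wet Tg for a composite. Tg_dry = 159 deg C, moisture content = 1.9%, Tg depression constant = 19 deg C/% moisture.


Tg_wet = Tg_dry - k*moisture = 159 - 19*1.9 = 122.9 deg C

122.9 deg C


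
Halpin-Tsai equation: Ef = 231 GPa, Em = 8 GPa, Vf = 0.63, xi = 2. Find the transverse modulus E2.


eta = (Ef/Em - 1)/(Ef/Em + xi) = (28.875 - 1)/(28.875 + 2) = 0.9028
E2 = Em*(1+xi*eta*Vf)/(1-eta*Vf) = 39.66 GPa

39.66 GPa


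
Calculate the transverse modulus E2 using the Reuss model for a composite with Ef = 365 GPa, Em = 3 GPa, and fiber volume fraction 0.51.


1/E2 = Vf/Ef + (1-Vf)/Em = 0.51/365 + 0.49/3
E2 = 6.07 GPa

6.07 GPa


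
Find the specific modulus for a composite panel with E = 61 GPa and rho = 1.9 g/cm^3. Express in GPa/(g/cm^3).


Specific stiffness = E/rho = 61/1.9 = 32.1 GPa/(g/cm^3)

32.1 GPa/(g/cm^3)


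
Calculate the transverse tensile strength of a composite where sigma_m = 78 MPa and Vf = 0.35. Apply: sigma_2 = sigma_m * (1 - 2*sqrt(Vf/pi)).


factor = 1 - 2*sqrt(0.35/pi) = 0.3324
sigma_2 = 78 * 0.3324 = 25.93 MPa

25.93 MPa


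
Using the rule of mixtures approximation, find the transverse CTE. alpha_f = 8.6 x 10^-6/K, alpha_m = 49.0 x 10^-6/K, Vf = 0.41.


alpha_2 = alpha_f*Vf + alpha_m*(1-Vf) = 8.6*0.41 + 49.0*0.59 = 32.4 x 10^-6/K

32.4 x 10^-6/K


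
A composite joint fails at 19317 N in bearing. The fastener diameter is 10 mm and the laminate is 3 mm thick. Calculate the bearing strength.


sigma_br = F/(d*h) = 19317/(10*3) = 643.9 MPa

643.9 MPa


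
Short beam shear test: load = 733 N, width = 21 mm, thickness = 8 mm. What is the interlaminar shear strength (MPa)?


ILSS = 3F/(4bh) = 3*733/(4*21*8) = 3.27 MPa

3.27 MPa


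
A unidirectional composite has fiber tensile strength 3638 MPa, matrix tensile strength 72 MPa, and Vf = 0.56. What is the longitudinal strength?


sigma_1 = sigma_f*Vf + sigma_m*(1-Vf) = 3638*0.56 + 72*0.44 = 2069.0 MPa

2069.0 MPa
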